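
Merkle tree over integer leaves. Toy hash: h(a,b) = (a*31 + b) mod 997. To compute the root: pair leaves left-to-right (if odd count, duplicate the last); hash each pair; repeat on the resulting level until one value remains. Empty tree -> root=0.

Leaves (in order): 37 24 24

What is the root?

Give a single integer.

Answer: 180

Derivation:
L0: [37, 24, 24]
L1: h(37,24)=(37*31+24)%997=174 h(24,24)=(24*31+24)%997=768 -> [174, 768]
L2: h(174,768)=(174*31+768)%997=180 -> [180]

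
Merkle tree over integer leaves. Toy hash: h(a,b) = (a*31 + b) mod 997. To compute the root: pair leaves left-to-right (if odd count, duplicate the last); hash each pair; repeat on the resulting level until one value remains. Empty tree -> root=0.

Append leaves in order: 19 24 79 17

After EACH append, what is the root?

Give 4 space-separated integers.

After append 19 (leaves=[19]):
  L0: [19]
  root=19
After append 24 (leaves=[19, 24]):
  L0: [19, 24]
  L1: h(19,24)=(19*31+24)%997=613 -> [613]
  root=613
After append 79 (leaves=[19, 24, 79]):
  L0: [19, 24, 79]
  L1: h(19,24)=(19*31+24)%997=613 h(79,79)=(79*31+79)%997=534 -> [613, 534]
  L2: h(613,534)=(613*31+534)%997=594 -> [594]
  root=594
After append 17 (leaves=[19, 24, 79, 17]):
  L0: [19, 24, 79, 17]
  L1: h(19,24)=(19*31+24)%997=613 h(79,17)=(79*31+17)%997=472 -> [613, 472]
  L2: h(613,472)=(613*31+472)%997=532 -> [532]
  root=532

Answer: 19 613 594 532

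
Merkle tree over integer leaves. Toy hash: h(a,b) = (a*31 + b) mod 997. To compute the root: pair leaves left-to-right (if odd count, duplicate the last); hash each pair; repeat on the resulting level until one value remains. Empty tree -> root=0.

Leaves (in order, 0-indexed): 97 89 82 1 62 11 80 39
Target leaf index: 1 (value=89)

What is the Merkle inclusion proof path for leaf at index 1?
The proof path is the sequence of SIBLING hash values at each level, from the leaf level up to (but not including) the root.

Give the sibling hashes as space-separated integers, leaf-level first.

L0 (leaves): [97, 89, 82, 1, 62, 11, 80, 39], target index=1
L1: h(97,89)=(97*31+89)%997=105 [pair 0] h(82,1)=(82*31+1)%997=549 [pair 1] h(62,11)=(62*31+11)%997=936 [pair 2] h(80,39)=(80*31+39)%997=525 [pair 3] -> [105, 549, 936, 525]
  Sibling for proof at L0: 97
L2: h(105,549)=(105*31+549)%997=813 [pair 0] h(936,525)=(936*31+525)%997=628 [pair 1] -> [813, 628]
  Sibling for proof at L1: 549
L3: h(813,628)=(813*31+628)%997=906 [pair 0] -> [906]
  Sibling for proof at L2: 628
Root: 906
Proof path (sibling hashes from leaf to root): [97, 549, 628]

Answer: 97 549 628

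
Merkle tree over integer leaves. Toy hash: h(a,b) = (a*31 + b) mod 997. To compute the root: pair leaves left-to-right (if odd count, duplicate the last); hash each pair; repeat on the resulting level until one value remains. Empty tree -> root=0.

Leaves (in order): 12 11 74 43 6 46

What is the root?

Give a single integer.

Answer: 281

Derivation:
L0: [12, 11, 74, 43, 6, 46]
L1: h(12,11)=(12*31+11)%997=383 h(74,43)=(74*31+43)%997=343 h(6,46)=(6*31+46)%997=232 -> [383, 343, 232]
L2: h(383,343)=(383*31+343)%997=252 h(232,232)=(232*31+232)%997=445 -> [252, 445]
L3: h(252,445)=(252*31+445)%997=281 -> [281]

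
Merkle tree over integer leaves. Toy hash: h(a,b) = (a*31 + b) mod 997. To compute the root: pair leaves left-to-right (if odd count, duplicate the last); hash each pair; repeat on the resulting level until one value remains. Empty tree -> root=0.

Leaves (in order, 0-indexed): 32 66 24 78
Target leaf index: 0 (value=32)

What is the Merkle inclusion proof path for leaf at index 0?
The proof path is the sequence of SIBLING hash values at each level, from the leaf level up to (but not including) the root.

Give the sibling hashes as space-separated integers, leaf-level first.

Answer: 66 822

Derivation:
L0 (leaves): [32, 66, 24, 78], target index=0
L1: h(32,66)=(32*31+66)%997=61 [pair 0] h(24,78)=(24*31+78)%997=822 [pair 1] -> [61, 822]
  Sibling for proof at L0: 66
L2: h(61,822)=(61*31+822)%997=719 [pair 0] -> [719]
  Sibling for proof at L1: 822
Root: 719
Proof path (sibling hashes from leaf to root): [66, 822]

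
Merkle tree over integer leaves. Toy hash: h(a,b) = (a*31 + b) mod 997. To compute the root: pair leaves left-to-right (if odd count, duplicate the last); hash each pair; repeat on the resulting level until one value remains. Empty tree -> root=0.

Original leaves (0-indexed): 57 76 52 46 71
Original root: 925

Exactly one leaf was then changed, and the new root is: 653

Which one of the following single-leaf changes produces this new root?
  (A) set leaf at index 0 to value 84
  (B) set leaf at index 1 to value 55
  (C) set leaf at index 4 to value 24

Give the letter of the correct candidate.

Original leaves: [57, 76, 52, 46, 71]
Target new root: 653
Try each candidate change and compute the resulting root:
Candidate A: set leaf[0] = 84 -> leaves = [84, 76, 52, 46, 71]
  L0: [84, 76, 52, 46, 71]
  L1: h(84,76)=(84*31+76)%997=686 h(52,46)=(52*31+46)%997=661 h(71,71)=(71*31+71)%997=278 -> [686, 661, 278]
  L2: h(686,661)=(686*31+661)%997=990 h(278,278)=(278*31+278)%997=920 -> [990, 920]
  L3: h(990,920)=(990*31+920)%997=703 -> [703]
  root = 703 != target 653
Candidate B: set leaf[1] = 55 -> leaves = [57, 55, 52, 46, 71]
  L0: [57, 55, 52, 46, 71]
  L1: h(57,55)=(57*31+55)%997=825 h(52,46)=(52*31+46)%997=661 h(71,71)=(71*31+71)%997=278 -> [825, 661, 278]
  L2: h(825,661)=(825*31+661)%997=314 h(278,278)=(278*31+278)%997=920 -> [314, 920]
  L3: h(314,920)=(314*31+920)%997=684 -> [684]
  root = 684 != target 653
Candidate C: set leaf[4] = 24 -> leaves = [57, 76, 52, 46, 24]
  L0: [57, 76, 52, 46, 24]
  L1: h(57,76)=(57*31+76)%997=846 h(52,46)=(52*31+46)%997=661 h(24,24)=(24*31+24)%997=768 -> [846, 661, 768]
  L2: h(846,661)=(846*31+661)%997=965 h(768,768)=(768*31+768)%997=648 -> [965, 648]
  L3: h(965,648)=(965*31+648)%997=653 -> [653]
  root = 653 == target 653  ** MATCH **
Candidate C produces the target root.

Answer: C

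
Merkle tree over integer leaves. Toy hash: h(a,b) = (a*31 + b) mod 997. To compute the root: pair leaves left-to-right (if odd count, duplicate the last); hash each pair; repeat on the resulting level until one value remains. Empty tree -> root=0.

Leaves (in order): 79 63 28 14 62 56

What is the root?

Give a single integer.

L0: [79, 63, 28, 14, 62, 56]
L1: h(79,63)=(79*31+63)%997=518 h(28,14)=(28*31+14)%997=882 h(62,56)=(62*31+56)%997=981 -> [518, 882, 981]
L2: h(518,882)=(518*31+882)%997=988 h(981,981)=(981*31+981)%997=485 -> [988, 485]
L3: h(988,485)=(988*31+485)%997=206 -> [206]

Answer: 206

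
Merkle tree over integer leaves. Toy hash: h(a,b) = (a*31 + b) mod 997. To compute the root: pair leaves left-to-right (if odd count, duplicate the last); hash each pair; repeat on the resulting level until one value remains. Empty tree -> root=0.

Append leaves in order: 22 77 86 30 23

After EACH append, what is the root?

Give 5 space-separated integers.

Answer: 22 759 359 303 44

Derivation:
After append 22 (leaves=[22]):
  L0: [22]
  root=22
After append 77 (leaves=[22, 77]):
  L0: [22, 77]
  L1: h(22,77)=(22*31+77)%997=759 -> [759]
  root=759
After append 86 (leaves=[22, 77, 86]):
  L0: [22, 77, 86]
  L1: h(22,77)=(22*31+77)%997=759 h(86,86)=(86*31+86)%997=758 -> [759, 758]
  L2: h(759,758)=(759*31+758)%997=359 -> [359]
  root=359
After append 30 (leaves=[22, 77, 86, 30]):
  L0: [22, 77, 86, 30]
  L1: h(22,77)=(22*31+77)%997=759 h(86,30)=(86*31+30)%997=702 -> [759, 702]
  L2: h(759,702)=(759*31+702)%997=303 -> [303]
  root=303
After append 23 (leaves=[22, 77, 86, 30, 23]):
  L0: [22, 77, 86, 30, 23]
  L1: h(22,77)=(22*31+77)%997=759 h(86,30)=(86*31+30)%997=702 h(23,23)=(23*31+23)%997=736 -> [759, 702, 736]
  L2: h(759,702)=(759*31+702)%997=303 h(736,736)=(736*31+736)%997=621 -> [303, 621]
  L3: h(303,621)=(303*31+621)%997=44 -> [44]
  root=44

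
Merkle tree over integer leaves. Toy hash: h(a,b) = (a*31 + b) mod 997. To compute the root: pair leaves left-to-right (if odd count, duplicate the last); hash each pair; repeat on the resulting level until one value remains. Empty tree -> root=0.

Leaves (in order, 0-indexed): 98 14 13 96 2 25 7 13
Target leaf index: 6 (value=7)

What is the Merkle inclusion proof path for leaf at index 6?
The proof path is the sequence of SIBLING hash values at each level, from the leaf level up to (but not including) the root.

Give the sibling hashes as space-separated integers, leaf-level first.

L0 (leaves): [98, 14, 13, 96, 2, 25, 7, 13], target index=6
L1: h(98,14)=(98*31+14)%997=61 [pair 0] h(13,96)=(13*31+96)%997=499 [pair 1] h(2,25)=(2*31+25)%997=87 [pair 2] h(7,13)=(7*31+13)%997=230 [pair 3] -> [61, 499, 87, 230]
  Sibling for proof at L0: 13
L2: h(61,499)=(61*31+499)%997=396 [pair 0] h(87,230)=(87*31+230)%997=933 [pair 1] -> [396, 933]
  Sibling for proof at L1: 87
L3: h(396,933)=(396*31+933)%997=248 [pair 0] -> [248]
  Sibling for proof at L2: 396
Root: 248
Proof path (sibling hashes from leaf to root): [13, 87, 396]

Answer: 13 87 396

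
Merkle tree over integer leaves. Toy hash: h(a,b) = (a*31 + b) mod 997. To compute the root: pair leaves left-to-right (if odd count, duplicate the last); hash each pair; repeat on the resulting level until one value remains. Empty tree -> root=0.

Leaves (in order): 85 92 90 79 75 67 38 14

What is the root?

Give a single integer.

Answer: 309

Derivation:
L0: [85, 92, 90, 79, 75, 67, 38, 14]
L1: h(85,92)=(85*31+92)%997=733 h(90,79)=(90*31+79)%997=875 h(75,67)=(75*31+67)%997=398 h(38,14)=(38*31+14)%997=195 -> [733, 875, 398, 195]
L2: h(733,875)=(733*31+875)%997=667 h(398,195)=(398*31+195)%997=569 -> [667, 569]
L3: h(667,569)=(667*31+569)%997=309 -> [309]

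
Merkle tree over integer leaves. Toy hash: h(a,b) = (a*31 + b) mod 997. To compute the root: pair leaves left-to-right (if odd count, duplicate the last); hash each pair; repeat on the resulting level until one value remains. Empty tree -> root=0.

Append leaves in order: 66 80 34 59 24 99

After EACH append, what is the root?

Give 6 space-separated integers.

After append 66 (leaves=[66]):
  L0: [66]
  root=66
After append 80 (leaves=[66, 80]):
  L0: [66, 80]
  L1: h(66,80)=(66*31+80)%997=132 -> [132]
  root=132
After append 34 (leaves=[66, 80, 34]):
  L0: [66, 80, 34]
  L1: h(66,80)=(66*31+80)%997=132 h(34,34)=(34*31+34)%997=91 -> [132, 91]
  L2: h(132,91)=(132*31+91)%997=195 -> [195]
  root=195
After append 59 (leaves=[66, 80, 34, 59]):
  L0: [66, 80, 34, 59]
  L1: h(66,80)=(66*31+80)%997=132 h(34,59)=(34*31+59)%997=116 -> [132, 116]
  L2: h(132,116)=(132*31+116)%997=220 -> [220]
  root=220
After append 24 (leaves=[66, 80, 34, 59, 24]):
  L0: [66, 80, 34, 59, 24]
  L1: h(66,80)=(66*31+80)%997=132 h(34,59)=(34*31+59)%997=116 h(24,24)=(24*31+24)%997=768 -> [132, 116, 768]
  L2: h(132,116)=(132*31+116)%997=220 h(768,768)=(768*31+768)%997=648 -> [220, 648]
  L3: h(220,648)=(220*31+648)%997=489 -> [489]
  root=489
After append 99 (leaves=[66, 80, 34, 59, 24, 99]):
  L0: [66, 80, 34, 59, 24, 99]
  L1: h(66,80)=(66*31+80)%997=132 h(34,59)=(34*31+59)%997=116 h(24,99)=(24*31+99)%997=843 -> [132, 116, 843]
  L2: h(132,116)=(132*31+116)%997=220 h(843,843)=(843*31+843)%997=57 -> [220, 57]
  L3: h(220,57)=(220*31+57)%997=895 -> [895]
  root=895

Answer: 66 132 195 220 489 895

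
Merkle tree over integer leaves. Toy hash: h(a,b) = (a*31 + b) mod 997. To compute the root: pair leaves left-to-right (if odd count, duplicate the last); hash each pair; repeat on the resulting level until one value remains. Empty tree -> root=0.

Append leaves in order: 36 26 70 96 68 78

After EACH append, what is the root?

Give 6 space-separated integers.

Answer: 36 145 753 779 63 383

Derivation:
After append 36 (leaves=[36]):
  L0: [36]
  root=36
After append 26 (leaves=[36, 26]):
  L0: [36, 26]
  L1: h(36,26)=(36*31+26)%997=145 -> [145]
  root=145
After append 70 (leaves=[36, 26, 70]):
  L0: [36, 26, 70]
  L1: h(36,26)=(36*31+26)%997=145 h(70,70)=(70*31+70)%997=246 -> [145, 246]
  L2: h(145,246)=(145*31+246)%997=753 -> [753]
  root=753
After append 96 (leaves=[36, 26, 70, 96]):
  L0: [36, 26, 70, 96]
  L1: h(36,26)=(36*31+26)%997=145 h(70,96)=(70*31+96)%997=272 -> [145, 272]
  L2: h(145,272)=(145*31+272)%997=779 -> [779]
  root=779
After append 68 (leaves=[36, 26, 70, 96, 68]):
  L0: [36, 26, 70, 96, 68]
  L1: h(36,26)=(36*31+26)%997=145 h(70,96)=(70*31+96)%997=272 h(68,68)=(68*31+68)%997=182 -> [145, 272, 182]
  L2: h(145,272)=(145*31+272)%997=779 h(182,182)=(182*31+182)%997=839 -> [779, 839]
  L3: h(779,839)=(779*31+839)%997=63 -> [63]
  root=63
After append 78 (leaves=[36, 26, 70, 96, 68, 78]):
  L0: [36, 26, 70, 96, 68, 78]
  L1: h(36,26)=(36*31+26)%997=145 h(70,96)=(70*31+96)%997=272 h(68,78)=(68*31+78)%997=192 -> [145, 272, 192]
  L2: h(145,272)=(145*31+272)%997=779 h(192,192)=(192*31+192)%997=162 -> [779, 162]
  L3: h(779,162)=(779*31+162)%997=383 -> [383]
  root=383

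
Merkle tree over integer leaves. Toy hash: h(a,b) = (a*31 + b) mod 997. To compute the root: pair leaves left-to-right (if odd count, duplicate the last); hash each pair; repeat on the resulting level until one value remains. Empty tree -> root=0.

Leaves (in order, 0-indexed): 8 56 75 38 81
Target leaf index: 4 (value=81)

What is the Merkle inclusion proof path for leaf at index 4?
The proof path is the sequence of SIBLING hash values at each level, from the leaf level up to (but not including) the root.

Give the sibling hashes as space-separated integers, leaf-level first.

L0 (leaves): [8, 56, 75, 38, 81], target index=4
L1: h(8,56)=(8*31+56)%997=304 [pair 0] h(75,38)=(75*31+38)%997=369 [pair 1] h(81,81)=(81*31+81)%997=598 [pair 2] -> [304, 369, 598]
  Sibling for proof at L0: 81
L2: h(304,369)=(304*31+369)%997=820 [pair 0] h(598,598)=(598*31+598)%997=193 [pair 1] -> [820, 193]
  Sibling for proof at L1: 598
L3: h(820,193)=(820*31+193)%997=688 [pair 0] -> [688]
  Sibling for proof at L2: 820
Root: 688
Proof path (sibling hashes from leaf to root): [81, 598, 820]

Answer: 81 598 820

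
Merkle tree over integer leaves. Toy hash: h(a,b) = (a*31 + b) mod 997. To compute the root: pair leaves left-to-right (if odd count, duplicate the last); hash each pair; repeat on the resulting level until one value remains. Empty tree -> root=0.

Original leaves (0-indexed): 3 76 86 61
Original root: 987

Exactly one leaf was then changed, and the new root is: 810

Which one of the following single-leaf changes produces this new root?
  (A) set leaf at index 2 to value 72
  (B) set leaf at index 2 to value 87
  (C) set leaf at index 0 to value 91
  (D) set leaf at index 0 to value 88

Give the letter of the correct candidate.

Answer: C

Derivation:
Original leaves: [3, 76, 86, 61]
Target new root: 810
Try each candidate change and compute the resulting root:
Candidate A: set leaf[2] = 72 -> leaves = [3, 76, 72, 61]
  L0: [3, 76, 72, 61]
  L1: h(3,76)=(3*31+76)%997=169 h(72,61)=(72*31+61)%997=299 -> [169, 299]
  L2: h(169,299)=(169*31+299)%997=553 -> [553]
  root = 553 != target 810
Candidate B: set leaf[2] = 87 -> leaves = [3, 76, 87, 61]
  L0: [3, 76, 87, 61]
  L1: h(3,76)=(3*31+76)%997=169 h(87,61)=(87*31+61)%997=764 -> [169, 764]
  L2: h(169,764)=(169*31+764)%997=21 -> [21]
  root = 21 != target 810
Candidate C: set leaf[0] = 91 -> leaves = [91, 76, 86, 61]
  L0: [91, 76, 86, 61]
  L1: h(91,76)=(91*31+76)%997=903 h(86,61)=(86*31+61)%997=733 -> [903, 733]
  L2: h(903,733)=(903*31+733)%997=810 -> [810]
  root = 810 == target 810  ** MATCH **
Candidate D: set leaf[0] = 88 -> leaves = [88, 76, 86, 61]
  L0: [88, 76, 86, 61]
  L1: h(88,76)=(88*31+76)%997=810 h(86,61)=(86*31+61)%997=733 -> [810, 733]
  L2: h(810,733)=(810*31+733)%997=918 -> [918]
  root = 918 != target 810
Candidate C produces the target root.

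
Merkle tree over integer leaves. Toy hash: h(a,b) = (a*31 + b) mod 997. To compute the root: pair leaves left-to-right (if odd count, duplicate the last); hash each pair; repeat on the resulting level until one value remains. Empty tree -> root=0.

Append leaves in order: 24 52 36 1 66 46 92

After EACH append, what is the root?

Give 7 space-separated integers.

After append 24 (leaves=[24]):
  L0: [24]
  root=24
After append 52 (leaves=[24, 52]):
  L0: [24, 52]
  L1: h(24,52)=(24*31+52)%997=796 -> [796]
  root=796
After append 36 (leaves=[24, 52, 36]):
  L0: [24, 52, 36]
  L1: h(24,52)=(24*31+52)%997=796 h(36,36)=(36*31+36)%997=155 -> [796, 155]
  L2: h(796,155)=(796*31+155)%997=903 -> [903]
  root=903
After append 1 (leaves=[24, 52, 36, 1]):
  L0: [24, 52, 36, 1]
  L1: h(24,52)=(24*31+52)%997=796 h(36,1)=(36*31+1)%997=120 -> [796, 120]
  L2: h(796,120)=(796*31+120)%997=868 -> [868]
  root=868
After append 66 (leaves=[24, 52, 36, 1, 66]):
  L0: [24, 52, 36, 1, 66]
  L1: h(24,52)=(24*31+52)%997=796 h(36,1)=(36*31+1)%997=120 h(66,66)=(66*31+66)%997=118 -> [796, 120, 118]
  L2: h(796,120)=(796*31+120)%997=868 h(118,118)=(118*31+118)%997=785 -> [868, 785]
  L3: h(868,785)=(868*31+785)%997=774 -> [774]
  root=774
After append 46 (leaves=[24, 52, 36, 1, 66, 46]):
  L0: [24, 52, 36, 1, 66, 46]
  L1: h(24,52)=(24*31+52)%997=796 h(36,1)=(36*31+1)%997=120 h(66,46)=(66*31+46)%997=98 -> [796, 120, 98]
  L2: h(796,120)=(796*31+120)%997=868 h(98,98)=(98*31+98)%997=145 -> [868, 145]
  L3: h(868,145)=(868*31+145)%997=134 -> [134]
  root=134
After append 92 (leaves=[24, 52, 36, 1, 66, 46, 92]):
  L0: [24, 52, 36, 1, 66, 46, 92]
  L1: h(24,52)=(24*31+52)%997=796 h(36,1)=(36*31+1)%997=120 h(66,46)=(66*31+46)%997=98 h(92,92)=(92*31+92)%997=950 -> [796, 120, 98, 950]
  L2: h(796,120)=(796*31+120)%997=868 h(98,950)=(98*31+950)%997=0 -> [868, 0]
  L3: h(868,0)=(868*31+0)%997=986 -> [986]
  root=986

Answer: 24 796 903 868 774 134 986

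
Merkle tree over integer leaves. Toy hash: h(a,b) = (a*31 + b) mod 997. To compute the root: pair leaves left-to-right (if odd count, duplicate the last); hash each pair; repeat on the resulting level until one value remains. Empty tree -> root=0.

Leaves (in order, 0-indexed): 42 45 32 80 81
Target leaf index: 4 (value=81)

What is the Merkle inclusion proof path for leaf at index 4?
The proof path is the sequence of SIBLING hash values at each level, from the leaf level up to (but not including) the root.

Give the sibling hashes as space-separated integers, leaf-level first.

Answer: 81 598 955

Derivation:
L0 (leaves): [42, 45, 32, 80, 81], target index=4
L1: h(42,45)=(42*31+45)%997=350 [pair 0] h(32,80)=(32*31+80)%997=75 [pair 1] h(81,81)=(81*31+81)%997=598 [pair 2] -> [350, 75, 598]
  Sibling for proof at L0: 81
L2: h(350,75)=(350*31+75)%997=955 [pair 0] h(598,598)=(598*31+598)%997=193 [pair 1] -> [955, 193]
  Sibling for proof at L1: 598
L3: h(955,193)=(955*31+193)%997=885 [pair 0] -> [885]
  Sibling for proof at L2: 955
Root: 885
Proof path (sibling hashes from leaf to root): [81, 598, 955]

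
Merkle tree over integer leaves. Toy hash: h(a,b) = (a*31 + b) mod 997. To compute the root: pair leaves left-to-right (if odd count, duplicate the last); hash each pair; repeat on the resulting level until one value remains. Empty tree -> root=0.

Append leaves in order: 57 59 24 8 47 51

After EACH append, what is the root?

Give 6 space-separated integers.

After append 57 (leaves=[57]):
  L0: [57]
  root=57
After append 59 (leaves=[57, 59]):
  L0: [57, 59]
  L1: h(57,59)=(57*31+59)%997=829 -> [829]
  root=829
After append 24 (leaves=[57, 59, 24]):
  L0: [57, 59, 24]
  L1: h(57,59)=(57*31+59)%997=829 h(24,24)=(24*31+24)%997=768 -> [829, 768]
  L2: h(829,768)=(829*31+768)%997=545 -> [545]
  root=545
After append 8 (leaves=[57, 59, 24, 8]):
  L0: [57, 59, 24, 8]
  L1: h(57,59)=(57*31+59)%997=829 h(24,8)=(24*31+8)%997=752 -> [829, 752]
  L2: h(829,752)=(829*31+752)%997=529 -> [529]
  root=529
After append 47 (leaves=[57, 59, 24, 8, 47]):
  L0: [57, 59, 24, 8, 47]
  L1: h(57,59)=(57*31+59)%997=829 h(24,8)=(24*31+8)%997=752 h(47,47)=(47*31+47)%997=507 -> [829, 752, 507]
  L2: h(829,752)=(829*31+752)%997=529 h(507,507)=(507*31+507)%997=272 -> [529, 272]
  L3: h(529,272)=(529*31+272)%997=719 -> [719]
  root=719
After append 51 (leaves=[57, 59, 24, 8, 47, 51]):
  L0: [57, 59, 24, 8, 47, 51]
  L1: h(57,59)=(57*31+59)%997=829 h(24,8)=(24*31+8)%997=752 h(47,51)=(47*31+51)%997=511 -> [829, 752, 511]
  L2: h(829,752)=(829*31+752)%997=529 h(511,511)=(511*31+511)%997=400 -> [529, 400]
  L3: h(529,400)=(529*31+400)%997=847 -> [847]
  root=847

Answer: 57 829 545 529 719 847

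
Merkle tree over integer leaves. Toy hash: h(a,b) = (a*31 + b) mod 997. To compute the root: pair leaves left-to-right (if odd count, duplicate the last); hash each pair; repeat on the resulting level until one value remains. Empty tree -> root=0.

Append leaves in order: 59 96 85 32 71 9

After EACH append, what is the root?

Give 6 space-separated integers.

Answer: 59 928 581 528 339 349

Derivation:
After append 59 (leaves=[59]):
  L0: [59]
  root=59
After append 96 (leaves=[59, 96]):
  L0: [59, 96]
  L1: h(59,96)=(59*31+96)%997=928 -> [928]
  root=928
After append 85 (leaves=[59, 96, 85]):
  L0: [59, 96, 85]
  L1: h(59,96)=(59*31+96)%997=928 h(85,85)=(85*31+85)%997=726 -> [928, 726]
  L2: h(928,726)=(928*31+726)%997=581 -> [581]
  root=581
After append 32 (leaves=[59, 96, 85, 32]):
  L0: [59, 96, 85, 32]
  L1: h(59,96)=(59*31+96)%997=928 h(85,32)=(85*31+32)%997=673 -> [928, 673]
  L2: h(928,673)=(928*31+673)%997=528 -> [528]
  root=528
After append 71 (leaves=[59, 96, 85, 32, 71]):
  L0: [59, 96, 85, 32, 71]
  L1: h(59,96)=(59*31+96)%997=928 h(85,32)=(85*31+32)%997=673 h(71,71)=(71*31+71)%997=278 -> [928, 673, 278]
  L2: h(928,673)=(928*31+673)%997=528 h(278,278)=(278*31+278)%997=920 -> [528, 920]
  L3: h(528,920)=(528*31+920)%997=339 -> [339]
  root=339
After append 9 (leaves=[59, 96, 85, 32, 71, 9]):
  L0: [59, 96, 85, 32, 71, 9]
  L1: h(59,96)=(59*31+96)%997=928 h(85,32)=(85*31+32)%997=673 h(71,9)=(71*31+9)%997=216 -> [928, 673, 216]
  L2: h(928,673)=(928*31+673)%997=528 h(216,216)=(216*31+216)%997=930 -> [528, 930]
  L3: h(528,930)=(528*31+930)%997=349 -> [349]
  root=349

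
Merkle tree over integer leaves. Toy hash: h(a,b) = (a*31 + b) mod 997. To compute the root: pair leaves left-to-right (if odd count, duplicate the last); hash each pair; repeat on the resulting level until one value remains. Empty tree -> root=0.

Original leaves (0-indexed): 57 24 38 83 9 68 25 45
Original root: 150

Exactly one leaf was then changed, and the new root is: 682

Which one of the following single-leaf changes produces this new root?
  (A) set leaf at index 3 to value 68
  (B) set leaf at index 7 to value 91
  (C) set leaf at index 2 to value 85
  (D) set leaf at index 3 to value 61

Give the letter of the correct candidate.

Answer: A

Derivation:
Original leaves: [57, 24, 38, 83, 9, 68, 25, 45]
Target new root: 682
Try each candidate change and compute the resulting root:
Candidate A: set leaf[3] = 68 -> leaves = [57, 24, 38, 68, 9, 68, 25, 45]
  L0: [57, 24, 38, 68, 9, 68, 25, 45]
  L1: h(57,24)=(57*31+24)%997=794 h(38,68)=(38*31+68)%997=249 h(9,68)=(9*31+68)%997=347 h(25,45)=(25*31+45)%997=820 -> [794, 249, 347, 820]
  L2: h(794,249)=(794*31+249)%997=935 h(347,820)=(347*31+820)%997=610 -> [935, 610]
  L3: h(935,610)=(935*31+610)%997=682 -> [682]
  root = 682 == target 682  ** MATCH **
Candidate B: set leaf[7] = 91 -> leaves = [57, 24, 38, 83, 9, 68, 25, 91]
  L0: [57, 24, 38, 83, 9, 68, 25, 91]
  L1: h(57,24)=(57*31+24)%997=794 h(38,83)=(38*31+83)%997=264 h(9,68)=(9*31+68)%997=347 h(25,91)=(25*31+91)%997=866 -> [794, 264, 347, 866]
  L2: h(794,264)=(794*31+264)%997=950 h(347,866)=(347*31+866)%997=656 -> [950, 656]
  L3: h(950,656)=(950*31+656)%997=196 -> [196]
  root = 196 != target 682
Candidate C: set leaf[2] = 85 -> leaves = [57, 24, 85, 83, 9, 68, 25, 45]
  L0: [57, 24, 85, 83, 9, 68, 25, 45]
  L1: h(57,24)=(57*31+24)%997=794 h(85,83)=(85*31+83)%997=724 h(9,68)=(9*31+68)%997=347 h(25,45)=(25*31+45)%997=820 -> [794, 724, 347, 820]
  L2: h(794,724)=(794*31+724)%997=413 h(347,820)=(347*31+820)%997=610 -> [413, 610]
  L3: h(413,610)=(413*31+610)%997=452 -> [452]
  root = 452 != target 682
Candidate D: set leaf[3] = 61 -> leaves = [57, 24, 38, 61, 9, 68, 25, 45]
  L0: [57, 24, 38, 61, 9, 68, 25, 45]
  L1: h(57,24)=(57*31+24)%997=794 h(38,61)=(38*31+61)%997=242 h(9,68)=(9*31+68)%997=347 h(25,45)=(25*31+45)%997=820 -> [794, 242, 347, 820]
  L2: h(794,242)=(794*31+242)%997=928 h(347,820)=(347*31+820)%997=610 -> [928, 610]
  L3: h(928,610)=(928*31+610)%997=465 -> [465]
  root = 465 != target 682
Candidate A produces the target root.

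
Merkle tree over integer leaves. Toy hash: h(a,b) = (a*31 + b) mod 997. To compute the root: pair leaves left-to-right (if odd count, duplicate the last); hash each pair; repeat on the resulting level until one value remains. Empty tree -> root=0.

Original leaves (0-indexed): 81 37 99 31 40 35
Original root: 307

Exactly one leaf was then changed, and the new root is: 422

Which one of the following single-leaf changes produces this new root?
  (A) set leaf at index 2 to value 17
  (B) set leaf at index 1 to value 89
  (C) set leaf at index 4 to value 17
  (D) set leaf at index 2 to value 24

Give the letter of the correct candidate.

Answer: C

Derivation:
Original leaves: [81, 37, 99, 31, 40, 35]
Target new root: 422
Try each candidate change and compute the resulting root:
Candidate A: set leaf[2] = 17 -> leaves = [81, 37, 17, 31, 40, 35]
  L0: [81, 37, 17, 31, 40, 35]
  L1: h(81,37)=(81*31+37)%997=554 h(17,31)=(17*31+31)%997=558 h(40,35)=(40*31+35)%997=278 -> [554, 558, 278]
  L2: h(554,558)=(554*31+558)%997=783 h(278,278)=(278*31+278)%997=920 -> [783, 920]
  L3: h(783,920)=(783*31+920)%997=268 -> [268]
  root = 268 != target 422
Candidate B: set leaf[1] = 89 -> leaves = [81, 89, 99, 31, 40, 35]
  L0: [81, 89, 99, 31, 40, 35]
  L1: h(81,89)=(81*31+89)%997=606 h(99,31)=(99*31+31)%997=109 h(40,35)=(40*31+35)%997=278 -> [606, 109, 278]
  L2: h(606,109)=(606*31+109)%997=949 h(278,278)=(278*31+278)%997=920 -> [949, 920]
  L3: h(949,920)=(949*31+920)%997=429 -> [429]
  root = 429 != target 422
Candidate C: set leaf[4] = 17 -> leaves = [81, 37, 99, 31, 17, 35]
  L0: [81, 37, 99, 31, 17, 35]
  L1: h(81,37)=(81*31+37)%997=554 h(99,31)=(99*31+31)%997=109 h(17,35)=(17*31+35)%997=562 -> [554, 109, 562]
  L2: h(554,109)=(554*31+109)%997=334 h(562,562)=(562*31+562)%997=38 -> [334, 38]
  L3: h(334,38)=(334*31+38)%997=422 -> [422]
  root = 422 == target 422  ** MATCH **
Candidate D: set leaf[2] = 24 -> leaves = [81, 37, 24, 31, 40, 35]
  L0: [81, 37, 24, 31, 40, 35]
  L1: h(81,37)=(81*31+37)%997=554 h(24,31)=(24*31+31)%997=775 h(40,35)=(40*31+35)%997=278 -> [554, 775, 278]
  L2: h(554,775)=(554*31+775)%997=3 h(278,278)=(278*31+278)%997=920 -> [3, 920]
  L3: h(3,920)=(3*31+920)%997=16 -> [16]
  root = 16 != target 422
Candidate C produces the target root.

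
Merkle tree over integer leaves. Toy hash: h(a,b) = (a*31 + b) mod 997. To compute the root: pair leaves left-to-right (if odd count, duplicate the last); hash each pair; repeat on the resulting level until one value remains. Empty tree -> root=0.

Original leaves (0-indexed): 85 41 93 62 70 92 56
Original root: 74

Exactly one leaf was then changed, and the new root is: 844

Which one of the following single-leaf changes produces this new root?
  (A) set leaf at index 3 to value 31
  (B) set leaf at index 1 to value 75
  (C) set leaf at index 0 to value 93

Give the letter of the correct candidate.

Answer: B

Derivation:
Original leaves: [85, 41, 93, 62, 70, 92, 56]
Target new root: 844
Try each candidate change and compute the resulting root:
Candidate A: set leaf[3] = 31 -> leaves = [85, 41, 93, 31, 70, 92, 56]
  L0: [85, 41, 93, 31, 70, 92, 56]
  L1: h(85,41)=(85*31+41)%997=682 h(93,31)=(93*31+31)%997=920 h(70,92)=(70*31+92)%997=268 h(56,56)=(56*31+56)%997=795 -> [682, 920, 268, 795]
  L2: h(682,920)=(682*31+920)%997=128 h(268,795)=(268*31+795)%997=130 -> [128, 130]
  L3: h(128,130)=(128*31+130)%997=110 -> [110]
  root = 110 != target 844
Candidate B: set leaf[1] = 75 -> leaves = [85, 75, 93, 62, 70, 92, 56]
  L0: [85, 75, 93, 62, 70, 92, 56]
  L1: h(85,75)=(85*31+75)%997=716 h(93,62)=(93*31+62)%997=951 h(70,92)=(70*31+92)%997=268 h(56,56)=(56*31+56)%997=795 -> [716, 951, 268, 795]
  L2: h(716,951)=(716*31+951)%997=216 h(268,795)=(268*31+795)%997=130 -> [216, 130]
  L3: h(216,130)=(216*31+130)%997=844 -> [844]
  root = 844 == target 844  ** MATCH **
Candidate C: set leaf[0] = 93 -> leaves = [93, 41, 93, 62, 70, 92, 56]
  L0: [93, 41, 93, 62, 70, 92, 56]
  L1: h(93,41)=(93*31+41)%997=930 h(93,62)=(93*31+62)%997=951 h(70,92)=(70*31+92)%997=268 h(56,56)=(56*31+56)%997=795 -> [930, 951, 268, 795]
  L2: h(930,951)=(930*31+951)%997=868 h(268,795)=(268*31+795)%997=130 -> [868, 130]
  L3: h(868,130)=(868*31+130)%997=119 -> [119]
  root = 119 != target 844
Candidate B produces the target root.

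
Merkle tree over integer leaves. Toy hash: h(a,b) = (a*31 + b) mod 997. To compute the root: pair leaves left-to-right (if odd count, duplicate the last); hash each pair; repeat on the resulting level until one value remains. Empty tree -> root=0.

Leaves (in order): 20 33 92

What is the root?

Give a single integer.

L0: [20, 33, 92]
L1: h(20,33)=(20*31+33)%997=653 h(92,92)=(92*31+92)%997=950 -> [653, 950]
L2: h(653,950)=(653*31+950)%997=256 -> [256]

Answer: 256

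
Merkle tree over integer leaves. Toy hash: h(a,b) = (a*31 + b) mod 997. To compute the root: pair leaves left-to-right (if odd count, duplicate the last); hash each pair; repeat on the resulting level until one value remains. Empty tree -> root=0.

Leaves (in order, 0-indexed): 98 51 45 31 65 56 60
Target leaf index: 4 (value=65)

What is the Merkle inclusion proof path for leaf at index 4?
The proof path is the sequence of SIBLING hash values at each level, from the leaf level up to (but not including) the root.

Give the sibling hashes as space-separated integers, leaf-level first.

L0 (leaves): [98, 51, 45, 31, 65, 56, 60], target index=4
L1: h(98,51)=(98*31+51)%997=98 [pair 0] h(45,31)=(45*31+31)%997=429 [pair 1] h(65,56)=(65*31+56)%997=77 [pair 2] h(60,60)=(60*31+60)%997=923 [pair 3] -> [98, 429, 77, 923]
  Sibling for proof at L0: 56
L2: h(98,429)=(98*31+429)%997=476 [pair 0] h(77,923)=(77*31+923)%997=319 [pair 1] -> [476, 319]
  Sibling for proof at L1: 923
L3: h(476,319)=(476*31+319)%997=120 [pair 0] -> [120]
  Sibling for proof at L2: 476
Root: 120
Proof path (sibling hashes from leaf to root): [56, 923, 476]

Answer: 56 923 476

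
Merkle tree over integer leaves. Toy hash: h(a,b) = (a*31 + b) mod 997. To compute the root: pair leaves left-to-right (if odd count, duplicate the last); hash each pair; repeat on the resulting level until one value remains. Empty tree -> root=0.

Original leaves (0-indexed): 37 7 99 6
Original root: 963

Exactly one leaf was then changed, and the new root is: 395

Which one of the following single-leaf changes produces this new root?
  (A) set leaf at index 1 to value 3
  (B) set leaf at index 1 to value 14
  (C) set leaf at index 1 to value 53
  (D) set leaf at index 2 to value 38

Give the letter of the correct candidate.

Answer: C

Derivation:
Original leaves: [37, 7, 99, 6]
Target new root: 395
Try each candidate change and compute the resulting root:
Candidate A: set leaf[1] = 3 -> leaves = [37, 3, 99, 6]
  L0: [37, 3, 99, 6]
  L1: h(37,3)=(37*31+3)%997=153 h(99,6)=(99*31+6)%997=84 -> [153, 84]
  L2: h(153,84)=(153*31+84)%997=839 -> [839]
  root = 839 != target 395
Candidate B: set leaf[1] = 14 -> leaves = [37, 14, 99, 6]
  L0: [37, 14, 99, 6]
  L1: h(37,14)=(37*31+14)%997=164 h(99,6)=(99*31+6)%997=84 -> [164, 84]
  L2: h(164,84)=(164*31+84)%997=183 -> [183]
  root = 183 != target 395
Candidate C: set leaf[1] = 53 -> leaves = [37, 53, 99, 6]
  L0: [37, 53, 99, 6]
  L1: h(37,53)=(37*31+53)%997=203 h(99,6)=(99*31+6)%997=84 -> [203, 84]
  L2: h(203,84)=(203*31+84)%997=395 -> [395]
  root = 395 == target 395  ** MATCH **
Candidate D: set leaf[2] = 38 -> leaves = [37, 7, 38, 6]
  L0: [37, 7, 38, 6]
  L1: h(37,7)=(37*31+7)%997=157 h(38,6)=(38*31+6)%997=187 -> [157, 187]
  L2: h(157,187)=(157*31+187)%997=69 -> [69]
  root = 69 != target 395
Candidate C produces the target root.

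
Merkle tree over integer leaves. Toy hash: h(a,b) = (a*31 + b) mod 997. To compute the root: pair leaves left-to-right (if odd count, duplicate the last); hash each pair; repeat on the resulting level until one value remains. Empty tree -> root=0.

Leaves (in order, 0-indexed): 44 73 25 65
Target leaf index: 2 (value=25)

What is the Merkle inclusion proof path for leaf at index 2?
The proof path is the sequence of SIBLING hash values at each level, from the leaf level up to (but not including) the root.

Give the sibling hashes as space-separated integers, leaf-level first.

L0 (leaves): [44, 73, 25, 65], target index=2
L1: h(44,73)=(44*31+73)%997=440 [pair 0] h(25,65)=(25*31+65)%997=840 [pair 1] -> [440, 840]
  Sibling for proof at L0: 65
L2: h(440,840)=(440*31+840)%997=522 [pair 0] -> [522]
  Sibling for proof at L1: 440
Root: 522
Proof path (sibling hashes from leaf to root): [65, 440]

Answer: 65 440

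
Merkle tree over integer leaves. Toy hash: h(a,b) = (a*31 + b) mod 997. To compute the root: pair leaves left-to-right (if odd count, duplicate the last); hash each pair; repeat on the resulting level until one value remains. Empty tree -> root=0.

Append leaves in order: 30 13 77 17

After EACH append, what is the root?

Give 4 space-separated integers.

Answer: 30 943 790 730

Derivation:
After append 30 (leaves=[30]):
  L0: [30]
  root=30
After append 13 (leaves=[30, 13]):
  L0: [30, 13]
  L1: h(30,13)=(30*31+13)%997=943 -> [943]
  root=943
After append 77 (leaves=[30, 13, 77]):
  L0: [30, 13, 77]
  L1: h(30,13)=(30*31+13)%997=943 h(77,77)=(77*31+77)%997=470 -> [943, 470]
  L2: h(943,470)=(943*31+470)%997=790 -> [790]
  root=790
After append 17 (leaves=[30, 13, 77, 17]):
  L0: [30, 13, 77, 17]
  L1: h(30,13)=(30*31+13)%997=943 h(77,17)=(77*31+17)%997=410 -> [943, 410]
  L2: h(943,410)=(943*31+410)%997=730 -> [730]
  root=730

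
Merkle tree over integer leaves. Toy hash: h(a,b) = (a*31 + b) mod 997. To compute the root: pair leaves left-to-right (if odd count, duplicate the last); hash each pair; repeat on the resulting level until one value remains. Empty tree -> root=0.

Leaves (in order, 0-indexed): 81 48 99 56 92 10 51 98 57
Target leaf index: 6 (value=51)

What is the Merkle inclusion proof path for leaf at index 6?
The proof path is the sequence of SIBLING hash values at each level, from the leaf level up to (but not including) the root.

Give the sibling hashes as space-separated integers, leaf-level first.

L0 (leaves): [81, 48, 99, 56, 92, 10, 51, 98, 57], target index=6
L1: h(81,48)=(81*31+48)%997=565 [pair 0] h(99,56)=(99*31+56)%997=134 [pair 1] h(92,10)=(92*31+10)%997=868 [pair 2] h(51,98)=(51*31+98)%997=682 [pair 3] h(57,57)=(57*31+57)%997=827 [pair 4] -> [565, 134, 868, 682, 827]
  Sibling for proof at L0: 98
L2: h(565,134)=(565*31+134)%997=700 [pair 0] h(868,682)=(868*31+682)%997=671 [pair 1] h(827,827)=(827*31+827)%997=542 [pair 2] -> [700, 671, 542]
  Sibling for proof at L1: 868
L3: h(700,671)=(700*31+671)%997=437 [pair 0] h(542,542)=(542*31+542)%997=395 [pair 1] -> [437, 395]
  Sibling for proof at L2: 700
L4: h(437,395)=(437*31+395)%997=981 [pair 0] -> [981]
  Sibling for proof at L3: 395
Root: 981
Proof path (sibling hashes from leaf to root): [98, 868, 700, 395]

Answer: 98 868 700 395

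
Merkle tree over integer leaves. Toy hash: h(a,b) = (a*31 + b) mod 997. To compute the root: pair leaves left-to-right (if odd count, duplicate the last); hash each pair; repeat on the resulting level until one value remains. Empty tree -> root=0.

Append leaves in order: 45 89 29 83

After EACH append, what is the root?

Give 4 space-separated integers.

After append 45 (leaves=[45]):
  L0: [45]
  root=45
After append 89 (leaves=[45, 89]):
  L0: [45, 89]
  L1: h(45,89)=(45*31+89)%997=487 -> [487]
  root=487
After append 29 (leaves=[45, 89, 29]):
  L0: [45, 89, 29]
  L1: h(45,89)=(45*31+89)%997=487 h(29,29)=(29*31+29)%997=928 -> [487, 928]
  L2: h(487,928)=(487*31+928)%997=73 -> [73]
  root=73
After append 83 (leaves=[45, 89, 29, 83]):
  L0: [45, 89, 29, 83]
  L1: h(45,89)=(45*31+89)%997=487 h(29,83)=(29*31+83)%997=982 -> [487, 982]
  L2: h(487,982)=(487*31+982)%997=127 -> [127]
  root=127

Answer: 45 487 73 127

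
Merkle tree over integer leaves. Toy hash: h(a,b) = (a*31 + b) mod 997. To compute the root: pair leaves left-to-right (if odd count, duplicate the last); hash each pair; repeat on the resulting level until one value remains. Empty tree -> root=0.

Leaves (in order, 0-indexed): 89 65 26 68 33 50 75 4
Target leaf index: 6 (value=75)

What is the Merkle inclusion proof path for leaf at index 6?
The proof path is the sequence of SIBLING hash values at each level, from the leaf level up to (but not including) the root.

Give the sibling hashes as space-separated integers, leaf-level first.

Answer: 4 76 682

Derivation:
L0 (leaves): [89, 65, 26, 68, 33, 50, 75, 4], target index=6
L1: h(89,65)=(89*31+65)%997=830 [pair 0] h(26,68)=(26*31+68)%997=874 [pair 1] h(33,50)=(33*31+50)%997=76 [pair 2] h(75,4)=(75*31+4)%997=335 [pair 3] -> [830, 874, 76, 335]
  Sibling for proof at L0: 4
L2: h(830,874)=(830*31+874)%997=682 [pair 0] h(76,335)=(76*31+335)%997=697 [pair 1] -> [682, 697]
  Sibling for proof at L1: 76
L3: h(682,697)=(682*31+697)%997=902 [pair 0] -> [902]
  Sibling for proof at L2: 682
Root: 902
Proof path (sibling hashes from leaf to root): [4, 76, 682]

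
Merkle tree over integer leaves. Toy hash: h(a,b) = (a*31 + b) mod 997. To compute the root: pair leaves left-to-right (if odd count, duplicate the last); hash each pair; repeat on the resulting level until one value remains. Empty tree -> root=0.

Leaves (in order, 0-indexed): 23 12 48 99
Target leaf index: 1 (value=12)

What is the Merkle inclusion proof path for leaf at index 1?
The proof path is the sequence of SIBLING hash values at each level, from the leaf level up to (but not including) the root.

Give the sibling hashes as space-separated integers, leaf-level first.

L0 (leaves): [23, 12, 48, 99], target index=1
L1: h(23,12)=(23*31+12)%997=725 [pair 0] h(48,99)=(48*31+99)%997=590 [pair 1] -> [725, 590]
  Sibling for proof at L0: 23
L2: h(725,590)=(725*31+590)%997=134 [pair 0] -> [134]
  Sibling for proof at L1: 590
Root: 134
Proof path (sibling hashes from leaf to root): [23, 590]

Answer: 23 590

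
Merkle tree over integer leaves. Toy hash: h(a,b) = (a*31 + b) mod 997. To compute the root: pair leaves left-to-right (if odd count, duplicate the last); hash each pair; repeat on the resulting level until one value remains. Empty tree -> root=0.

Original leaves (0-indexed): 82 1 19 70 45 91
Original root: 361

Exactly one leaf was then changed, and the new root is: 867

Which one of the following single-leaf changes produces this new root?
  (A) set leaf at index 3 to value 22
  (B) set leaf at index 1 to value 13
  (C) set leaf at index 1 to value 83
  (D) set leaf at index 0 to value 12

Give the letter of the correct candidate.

Answer: A

Derivation:
Original leaves: [82, 1, 19, 70, 45, 91]
Target new root: 867
Try each candidate change and compute the resulting root:
Candidate A: set leaf[3] = 22 -> leaves = [82, 1, 19, 22, 45, 91]
  L0: [82, 1, 19, 22, 45, 91]
  L1: h(82,1)=(82*31+1)%997=549 h(19,22)=(19*31+22)%997=611 h(45,91)=(45*31+91)%997=489 -> [549, 611, 489]
  L2: h(549,611)=(549*31+611)%997=681 h(489,489)=(489*31+489)%997=693 -> [681, 693]
  L3: h(681,693)=(681*31+693)%997=867 -> [867]
  root = 867 == target 867  ** MATCH **
Candidate B: set leaf[1] = 13 -> leaves = [82, 13, 19, 70, 45, 91]
  L0: [82, 13, 19, 70, 45, 91]
  L1: h(82,13)=(82*31+13)%997=561 h(19,70)=(19*31+70)%997=659 h(45,91)=(45*31+91)%997=489 -> [561, 659, 489]
  L2: h(561,659)=(561*31+659)%997=104 h(489,489)=(489*31+489)%997=693 -> [104, 693]
  L3: h(104,693)=(104*31+693)%997=926 -> [926]
  root = 926 != target 867
Candidate C: set leaf[1] = 83 -> leaves = [82, 83, 19, 70, 45, 91]
  L0: [82, 83, 19, 70, 45, 91]
  L1: h(82,83)=(82*31+83)%997=631 h(19,70)=(19*31+70)%997=659 h(45,91)=(45*31+91)%997=489 -> [631, 659, 489]
  L2: h(631,659)=(631*31+659)%997=280 h(489,489)=(489*31+489)%997=693 -> [280, 693]
  L3: h(280,693)=(280*31+693)%997=400 -> [400]
  root = 400 != target 867
Candidate D: set leaf[0] = 12 -> leaves = [12, 1, 19, 70, 45, 91]
  L0: [12, 1, 19, 70, 45, 91]
  L1: h(12,1)=(12*31+1)%997=373 h(19,70)=(19*31+70)%997=659 h(45,91)=(45*31+91)%997=489 -> [373, 659, 489]
  L2: h(373,659)=(373*31+659)%997=258 h(489,489)=(489*31+489)%997=693 -> [258, 693]
  L3: h(258,693)=(258*31+693)%997=715 -> [715]
  root = 715 != target 867
Candidate A produces the target root.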